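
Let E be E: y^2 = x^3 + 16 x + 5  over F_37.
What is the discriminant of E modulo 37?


4 a^3 + 27 b^2 = 4*16^3 + 27*5^2 = 16384 + 675 = 17059
Delta = -16 * (17059) = -272944
Delta mod 37 = 5

Delta = 5 (mod 37)


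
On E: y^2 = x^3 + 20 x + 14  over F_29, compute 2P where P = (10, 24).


Doubling: s = (3 x1^2 + a) / (2 y1)
s = (3*10^2 + 20) / (2*24) mod 29 = 26
x3 = s^2 - 2 x1 mod 29 = 26^2 - 2*10 = 18
y3 = s (x1 - x3) - y1 mod 29 = 26 * (10 - 18) - 24 = 0

2P = (18, 0)


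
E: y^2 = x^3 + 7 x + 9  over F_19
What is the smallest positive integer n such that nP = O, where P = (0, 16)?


Compute successive multiples of P until we hit O:
  1P = (0, 16)
  2P = (4, 14)
  3P = (1, 13)
  4P = (8, 8)
  5P = (12, 15)
  6P = (14, 1)
  7P = (14, 18)
  8P = (12, 4)
  ... (continuing to 13P)
  13P = O

ord(P) = 13


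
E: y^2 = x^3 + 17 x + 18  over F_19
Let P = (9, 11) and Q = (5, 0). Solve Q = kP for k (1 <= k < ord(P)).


Enumerate multiples of P until we hit Q = (5, 0):
  1P = (9, 11)
  2P = (5, 0)
Match found at i = 2.

k = 2


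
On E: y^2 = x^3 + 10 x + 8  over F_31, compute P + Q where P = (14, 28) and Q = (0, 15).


P != Q, so use the chord formula.
s = (y2 - y1) / (x2 - x1) = (18) / (17) mod 31 = 12
x3 = s^2 - x1 - x2 mod 31 = 12^2 - 14 - 0 = 6
y3 = s (x1 - x3) - y1 mod 31 = 12 * (14 - 6) - 28 = 6

P + Q = (6, 6)


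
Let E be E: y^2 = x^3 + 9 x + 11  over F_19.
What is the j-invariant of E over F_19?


Delta = -16(4 a^3 + 27 b^2) mod 19 = 5
-1728 * (4 a)^3 = -1728 * (4*9)^3 mod 19 = 11
j = 11 * 5^(-1) mod 19 = 6

j = 6 (mod 19)


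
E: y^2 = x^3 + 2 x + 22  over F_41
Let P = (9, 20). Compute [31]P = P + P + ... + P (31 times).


k = 31 = 11111_2 (binary, LSB first: 11111)
Double-and-add from P = (9, 20):
  bit 0 = 1: acc = O + (9, 20) = (9, 20)
  bit 1 = 1: acc = (9, 20) + (24, 6) = (26, 15)
  bit 2 = 1: acc = (26, 15) + (39, 25) = (37, 27)
  bit 3 = 1: acc = (37, 27) + (13, 20) = (36, 16)
  bit 4 = 1: acc = (36, 16) + (17, 7) = (24, 35)

31P = (24, 35)


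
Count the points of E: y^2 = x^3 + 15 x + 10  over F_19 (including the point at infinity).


For each x in F_19, count y with y^2 = x^3 + 15 x + 10 mod 19:
  x = 1: RHS = 7, y in [8, 11]  -> 2 point(s)
  x = 3: RHS = 6, y in [5, 14]  -> 2 point(s)
  x = 4: RHS = 1, y in [1, 18]  -> 2 point(s)
  x = 5: RHS = 1, y in [1, 18]  -> 2 point(s)
  x = 9: RHS = 0, y in [0]  -> 1 point(s)
  x = 10: RHS = 1, y in [1, 18]  -> 2 point(s)
  x = 11: RHS = 5, y in [9, 10]  -> 2 point(s)
  x = 14: RHS = 0, y in [0]  -> 1 point(s)
  x = 15: RHS = 0, y in [0]  -> 1 point(s)
Affine points: 15. Add the point at infinity: total = 16.

#E(F_19) = 16


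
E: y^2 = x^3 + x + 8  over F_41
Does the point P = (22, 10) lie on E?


Check whether y^2 = x^3 + 1 x + 8 (mod 41) for (x, y) = (22, 10).
LHS: y^2 = 10^2 mod 41 = 18
RHS: x^3 + 1 x + 8 = 22^3 + 1*22 + 8 mod 41 = 18
LHS = RHS

Yes, on the curve


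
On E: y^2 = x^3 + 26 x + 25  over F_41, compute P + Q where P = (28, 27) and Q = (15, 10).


P != Q, so use the chord formula.
s = (y2 - y1) / (x2 - x1) = (24) / (28) mod 41 = 36
x3 = s^2 - x1 - x2 mod 41 = 36^2 - 28 - 15 = 23
y3 = s (x1 - x3) - y1 mod 41 = 36 * (28 - 23) - 27 = 30

P + Q = (23, 30)


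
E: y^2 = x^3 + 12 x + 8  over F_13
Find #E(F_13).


For each x in F_13, count y with y^2 = x^3 + 12 x + 8 mod 13:
  x = 2: RHS = 1, y in [1, 12]  -> 2 point(s)
  x = 4: RHS = 3, y in [4, 9]  -> 2 point(s)
  x = 6: RHS = 10, y in [6, 7]  -> 2 point(s)
  x = 9: RHS = 0, y in [0]  -> 1 point(s)
  x = 10: RHS = 10, y in [6, 7]  -> 2 point(s)
Affine points: 9. Add the point at infinity: total = 10.

#E(F_13) = 10


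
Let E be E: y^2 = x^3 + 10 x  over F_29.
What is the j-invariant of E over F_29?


Delta = -16(4 a^3 + 27 b^2) mod 29 = 3
-1728 * (4 a)^3 = -1728 * (4*10)^3 mod 29 = 22
j = 22 * 3^(-1) mod 29 = 17

j = 17 (mod 29)


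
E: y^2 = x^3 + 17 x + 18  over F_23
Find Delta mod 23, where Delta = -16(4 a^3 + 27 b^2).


4 a^3 + 27 b^2 = 4*17^3 + 27*18^2 = 19652 + 8748 = 28400
Delta = -16 * (28400) = -454400
Delta mod 23 = 11

Delta = 11 (mod 23)


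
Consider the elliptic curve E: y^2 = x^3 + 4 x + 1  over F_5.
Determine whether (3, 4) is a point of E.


Check whether y^2 = x^3 + 4 x + 1 (mod 5) for (x, y) = (3, 4).
LHS: y^2 = 4^2 mod 5 = 1
RHS: x^3 + 4 x + 1 = 3^3 + 4*3 + 1 mod 5 = 0
LHS != RHS

No, not on the curve


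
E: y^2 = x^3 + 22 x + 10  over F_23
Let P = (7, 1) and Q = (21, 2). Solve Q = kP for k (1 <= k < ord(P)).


Enumerate multiples of P until we hit Q = (21, 2):
  1P = (7, 1)
  2P = (2, 19)
  3P = (15, 14)
  4P = (4, 1)
  5P = (12, 22)
  6P = (6, 17)
  7P = (13, 3)
  8P = (21, 2)
Match found at i = 8.

k = 8


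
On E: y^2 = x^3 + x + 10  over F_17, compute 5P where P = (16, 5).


k = 5 = 101_2 (binary, LSB first: 101)
Double-and-add from P = (16, 5):
  bit 0 = 1: acc = O + (16, 5) = (16, 5)
  bit 1 = 0: acc unchanged = (16, 5)
  bit 2 = 1: acc = (16, 5) + (11, 3) = (16, 12)

5P = (16, 12)


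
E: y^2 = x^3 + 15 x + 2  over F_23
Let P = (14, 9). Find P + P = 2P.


Doubling: s = (3 x1^2 + a) / (2 y1)
s = (3*14^2 + 15) / (2*9) mod 23 = 22
x3 = s^2 - 2 x1 mod 23 = 22^2 - 2*14 = 19
y3 = s (x1 - x3) - y1 mod 23 = 22 * (14 - 19) - 9 = 19

2P = (19, 19)


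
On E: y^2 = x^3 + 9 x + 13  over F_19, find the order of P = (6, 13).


Compute successive multiples of P until we hit O:
  1P = (6, 13)
  2P = (13, 3)
  3P = (16, 4)
  4P = (17, 14)
  5P = (7, 18)
  6P = (12, 14)
  7P = (10, 18)
  8P = (1, 17)
  ... (continuing to 21P)
  21P = O

ord(P) = 21


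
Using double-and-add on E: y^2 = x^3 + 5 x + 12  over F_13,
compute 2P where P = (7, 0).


k = 2 = 10_2 (binary, LSB first: 01)
Double-and-add from P = (7, 0):
  bit 0 = 0: acc unchanged = O
  bit 1 = 1: acc = O + O = O

2P = O


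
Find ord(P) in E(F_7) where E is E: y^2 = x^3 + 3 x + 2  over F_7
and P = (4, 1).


Compute successive multiples of P until we hit O:
  1P = (4, 1)
  2P = (0, 3)
  3P = (5, 3)
  4P = (2, 3)
  5P = (2, 4)
  6P = (5, 4)
  7P = (0, 4)
  8P = (4, 6)
  ... (continuing to 9P)
  9P = O

ord(P) = 9


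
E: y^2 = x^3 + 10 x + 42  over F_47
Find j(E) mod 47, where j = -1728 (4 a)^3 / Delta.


Delta = -16(4 a^3 + 27 b^2) mod 47 = 24
-1728 * (4 a)^3 = -1728 * (4*10)^3 mod 47 = 34
j = 34 * 24^(-1) mod 47 = 21

j = 21 (mod 47)


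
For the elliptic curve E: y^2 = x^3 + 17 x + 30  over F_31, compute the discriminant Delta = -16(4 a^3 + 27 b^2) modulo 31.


4 a^3 + 27 b^2 = 4*17^3 + 27*30^2 = 19652 + 24300 = 43952
Delta = -16 * (43952) = -703232
Delta mod 31 = 3

Delta = 3 (mod 31)


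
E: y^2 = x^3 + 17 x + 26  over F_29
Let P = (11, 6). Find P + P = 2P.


Doubling: s = (3 x1^2 + a) / (2 y1)
s = (3*11^2 + 17) / (2*6) mod 29 = 22
x3 = s^2 - 2 x1 mod 29 = 22^2 - 2*11 = 27
y3 = s (x1 - x3) - y1 mod 29 = 22 * (11 - 27) - 6 = 19

2P = (27, 19)


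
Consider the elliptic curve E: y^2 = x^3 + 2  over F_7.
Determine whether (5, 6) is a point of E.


Check whether y^2 = x^3 + 0 x + 2 (mod 7) for (x, y) = (5, 6).
LHS: y^2 = 6^2 mod 7 = 1
RHS: x^3 + 0 x + 2 = 5^3 + 0*5 + 2 mod 7 = 1
LHS = RHS

Yes, on the curve


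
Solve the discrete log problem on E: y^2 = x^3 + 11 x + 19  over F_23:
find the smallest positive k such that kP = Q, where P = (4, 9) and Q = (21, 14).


Enumerate multiples of P until we hit Q = (21, 14):
  1P = (4, 9)
  2P = (19, 7)
  3P = (13, 6)
  4P = (1, 13)
  5P = (7, 18)
  6P = (21, 9)
  7P = (21, 14)
Match found at i = 7.

k = 7


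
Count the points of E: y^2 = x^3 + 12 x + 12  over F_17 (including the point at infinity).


For each x in F_17, count y with y^2 = x^3 + 12 x + 12 mod 17:
  x = 1: RHS = 8, y in [5, 12]  -> 2 point(s)
  x = 8: RHS = 8, y in [5, 12]  -> 2 point(s)
  x = 9: RHS = 16, y in [4, 13]  -> 2 point(s)
  x = 11: RHS = 13, y in [8, 9]  -> 2 point(s)
  x = 13: RHS = 2, y in [6, 11]  -> 2 point(s)
  x = 14: RHS = 0, y in [0]  -> 1 point(s)
  x = 16: RHS = 16, y in [4, 13]  -> 2 point(s)
Affine points: 13. Add the point at infinity: total = 14.

#E(F_17) = 14


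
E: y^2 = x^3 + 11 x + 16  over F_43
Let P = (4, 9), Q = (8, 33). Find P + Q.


P != Q, so use the chord formula.
s = (y2 - y1) / (x2 - x1) = (24) / (4) mod 43 = 6
x3 = s^2 - x1 - x2 mod 43 = 6^2 - 4 - 8 = 24
y3 = s (x1 - x3) - y1 mod 43 = 6 * (4 - 24) - 9 = 0

P + Q = (24, 0)


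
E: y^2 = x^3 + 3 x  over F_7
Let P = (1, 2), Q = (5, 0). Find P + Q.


P != Q, so use the chord formula.
s = (y2 - y1) / (x2 - x1) = (5) / (4) mod 7 = 3
x3 = s^2 - x1 - x2 mod 7 = 3^2 - 1 - 5 = 3
y3 = s (x1 - x3) - y1 mod 7 = 3 * (1 - 3) - 2 = 6

P + Q = (3, 6)


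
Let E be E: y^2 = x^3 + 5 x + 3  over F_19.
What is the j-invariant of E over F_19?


Delta = -16(4 a^3 + 27 b^2) mod 19 = 6
-1728 * (4 a)^3 = -1728 * (4*5)^3 mod 19 = 1
j = 1 * 6^(-1) mod 19 = 16

j = 16 (mod 19)


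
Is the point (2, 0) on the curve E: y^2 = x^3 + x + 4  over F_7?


Check whether y^2 = x^3 + 1 x + 4 (mod 7) for (x, y) = (2, 0).
LHS: y^2 = 0^2 mod 7 = 0
RHS: x^3 + 1 x + 4 = 2^3 + 1*2 + 4 mod 7 = 0
LHS = RHS

Yes, on the curve


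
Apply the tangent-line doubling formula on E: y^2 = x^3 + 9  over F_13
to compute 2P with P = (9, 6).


Doubling: s = (3 x1^2 + a) / (2 y1)
s = (3*9^2 + 0) / (2*6) mod 13 = 4
x3 = s^2 - 2 x1 mod 13 = 4^2 - 2*9 = 11
y3 = s (x1 - x3) - y1 mod 13 = 4 * (9 - 11) - 6 = 12

2P = (11, 12)


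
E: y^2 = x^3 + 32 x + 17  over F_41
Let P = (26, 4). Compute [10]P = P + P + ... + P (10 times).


k = 10 = 1010_2 (binary, LSB first: 0101)
Double-and-add from P = (26, 4):
  bit 0 = 0: acc unchanged = O
  bit 1 = 1: acc = O + (29, 23) = (29, 23)
  bit 2 = 0: acc unchanged = (29, 23)
  bit 3 = 1: acc = (29, 23) + (17, 29) = (26, 37)

10P = (26, 37)


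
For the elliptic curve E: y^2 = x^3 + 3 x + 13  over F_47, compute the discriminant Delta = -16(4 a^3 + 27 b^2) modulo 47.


4 a^3 + 27 b^2 = 4*3^3 + 27*13^2 = 108 + 4563 = 4671
Delta = -16 * (4671) = -74736
Delta mod 47 = 41

Delta = 41 (mod 47)


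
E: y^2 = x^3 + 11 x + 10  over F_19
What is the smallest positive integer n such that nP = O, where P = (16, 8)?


Compute successive multiples of P until we hit O:
  1P = (16, 8)
  2P = (6, 11)
  3P = (14, 18)
  4P = (14, 1)
  5P = (6, 8)
  6P = (16, 11)
  7P = O

ord(P) = 7


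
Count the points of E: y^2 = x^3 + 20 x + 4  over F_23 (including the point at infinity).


For each x in F_23, count y with y^2 = x^3 + 20 x + 4 mod 23:
  x = 0: RHS = 4, y in [2, 21]  -> 2 point(s)
  x = 1: RHS = 2, y in [5, 18]  -> 2 point(s)
  x = 2: RHS = 6, y in [11, 12]  -> 2 point(s)
  x = 6: RHS = 18, y in [8, 15]  -> 2 point(s)
  x = 7: RHS = 4, y in [2, 21]  -> 2 point(s)
  x = 8: RHS = 9, y in [3, 20]  -> 2 point(s)
  x = 9: RHS = 16, y in [4, 19]  -> 2 point(s)
  x = 10: RHS = 8, y in [10, 13]  -> 2 point(s)
  x = 13: RHS = 0, y in [0]  -> 1 point(s)
  x = 16: RHS = 4, y in [2, 21]  -> 2 point(s)
  x = 17: RHS = 13, y in [6, 17]  -> 2 point(s)
  x = 18: RHS = 9, y in [3, 20]  -> 2 point(s)
  x = 20: RHS = 9, y in [3, 20]  -> 2 point(s)
  x = 21: RHS = 2, y in [5, 18]  -> 2 point(s)
  x = 22: RHS = 6, y in [11, 12]  -> 2 point(s)
Affine points: 29. Add the point at infinity: total = 30.

#E(F_23) = 30


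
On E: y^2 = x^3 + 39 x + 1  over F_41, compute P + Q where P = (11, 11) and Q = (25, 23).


P != Q, so use the chord formula.
s = (y2 - y1) / (x2 - x1) = (12) / (14) mod 41 = 36
x3 = s^2 - x1 - x2 mod 41 = 36^2 - 11 - 25 = 30
y3 = s (x1 - x3) - y1 mod 41 = 36 * (11 - 30) - 11 = 2

P + Q = (30, 2)


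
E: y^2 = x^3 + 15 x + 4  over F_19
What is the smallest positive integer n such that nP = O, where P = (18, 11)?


Compute successive multiples of P until we hit O:
  1P = (18, 11)
  2P = (0, 2)
  3P = (6, 14)
  4P = (1, 18)
  5P = (17, 2)
  6P = (8, 3)
  7P = (2, 17)
  8P = (3, 0)
  ... (continuing to 16P)
  16P = O

ord(P) = 16


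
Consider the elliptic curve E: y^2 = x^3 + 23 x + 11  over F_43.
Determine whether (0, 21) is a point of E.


Check whether y^2 = x^3 + 23 x + 11 (mod 43) for (x, y) = (0, 21).
LHS: y^2 = 21^2 mod 43 = 11
RHS: x^3 + 23 x + 11 = 0^3 + 23*0 + 11 mod 43 = 11
LHS = RHS

Yes, on the curve


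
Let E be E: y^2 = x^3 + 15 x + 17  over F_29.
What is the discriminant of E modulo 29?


4 a^3 + 27 b^2 = 4*15^3 + 27*17^2 = 13500 + 7803 = 21303
Delta = -16 * (21303) = -340848
Delta mod 29 = 18

Delta = 18 (mod 29)


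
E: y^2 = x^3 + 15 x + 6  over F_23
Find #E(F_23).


For each x in F_23, count y with y^2 = x^3 + 15 x + 6 mod 23:
  x = 0: RHS = 6, y in [11, 12]  -> 2 point(s)
  x = 3: RHS = 9, y in [3, 20]  -> 2 point(s)
  x = 6: RHS = 13, y in [6, 17]  -> 2 point(s)
  x = 10: RHS = 6, y in [11, 12]  -> 2 point(s)
  x = 13: RHS = 6, y in [11, 12]  -> 2 point(s)
  x = 14: RHS = 16, y in [4, 19]  -> 2 point(s)
  x = 15: RHS = 18, y in [8, 15]  -> 2 point(s)
  x = 16: RHS = 18, y in [8, 15]  -> 2 point(s)
  x = 18: RHS = 13, y in [6, 17]  -> 2 point(s)
  x = 20: RHS = 3, y in [7, 16]  -> 2 point(s)
  x = 22: RHS = 13, y in [6, 17]  -> 2 point(s)
Affine points: 22. Add the point at infinity: total = 23.

#E(F_23) = 23


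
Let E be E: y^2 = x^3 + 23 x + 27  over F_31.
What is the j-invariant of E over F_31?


Delta = -16(4 a^3 + 27 b^2) mod 31 = 2
-1728 * (4 a)^3 = -1728 * (4*23)^3 mod 31 = 23
j = 23 * 2^(-1) mod 31 = 27

j = 27 (mod 31)


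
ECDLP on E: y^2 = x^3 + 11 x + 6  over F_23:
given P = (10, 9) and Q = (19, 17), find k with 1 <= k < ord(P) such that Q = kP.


Enumerate multiples of P until we hit Q = (19, 17):
  1P = (10, 9)
  2P = (6, 9)
  3P = (7, 14)
  4P = (19, 6)
  5P = (12, 7)
  6P = (2, 6)
  7P = (0, 12)
  8P = (17, 0)
  9P = (0, 11)
  10P = (2, 17)
  11P = (12, 16)
  12P = (19, 17)
Match found at i = 12.

k = 12


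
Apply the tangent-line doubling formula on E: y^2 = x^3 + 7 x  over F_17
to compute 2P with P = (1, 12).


Doubling: s = (3 x1^2 + a) / (2 y1)
s = (3*1^2 + 7) / (2*12) mod 17 = 16
x3 = s^2 - 2 x1 mod 17 = 16^2 - 2*1 = 16
y3 = s (x1 - x3) - y1 mod 17 = 16 * (1 - 16) - 12 = 3

2P = (16, 3)


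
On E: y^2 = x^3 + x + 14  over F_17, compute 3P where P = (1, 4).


k = 3 = 11_2 (binary, LSB first: 11)
Double-and-add from P = (1, 4):
  bit 0 = 1: acc = O + (1, 4) = (1, 4)
  bit 1 = 1: acc = (1, 4) + (11, 8) = (14, 1)

3P = (14, 1)


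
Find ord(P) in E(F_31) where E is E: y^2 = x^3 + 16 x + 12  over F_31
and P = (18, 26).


Compute successive multiples of P until we hit O:
  1P = (18, 26)
  2P = (15, 0)
  3P = (18, 5)
  4P = O

ord(P) = 4


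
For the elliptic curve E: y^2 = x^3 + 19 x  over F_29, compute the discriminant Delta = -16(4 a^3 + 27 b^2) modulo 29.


4 a^3 + 27 b^2 = 4*19^3 + 27*0^2 = 27436 + 0 = 27436
Delta = -16 * (27436) = -438976
Delta mod 29 = 26

Delta = 26 (mod 29)


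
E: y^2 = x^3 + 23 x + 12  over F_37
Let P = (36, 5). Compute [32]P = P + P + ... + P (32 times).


k = 32 = 100000_2 (binary, LSB first: 000001)
Double-and-add from P = (36, 5):
  bit 0 = 0: acc unchanged = O
  bit 1 = 0: acc unchanged = O
  bit 2 = 0: acc unchanged = O
  bit 3 = 0: acc unchanged = O
  bit 4 = 0: acc unchanged = O
  bit 5 = 1: acc = O + (17, 5) = (17, 5)

32P = (17, 5)


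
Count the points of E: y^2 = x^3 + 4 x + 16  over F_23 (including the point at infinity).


For each x in F_23, count y with y^2 = x^3 + 4 x + 16 mod 23:
  x = 0: RHS = 16, y in [4, 19]  -> 2 point(s)
  x = 2: RHS = 9, y in [3, 20]  -> 2 point(s)
  x = 3: RHS = 9, y in [3, 20]  -> 2 point(s)
  x = 4: RHS = 4, y in [2, 21]  -> 2 point(s)
  x = 5: RHS = 0, y in [0]  -> 1 point(s)
  x = 6: RHS = 3, y in [7, 16]  -> 2 point(s)
  x = 8: RHS = 8, y in [10, 13]  -> 2 point(s)
  x = 15: RHS = 1, y in [1, 22]  -> 2 point(s)
  x = 16: RHS = 13, y in [6, 17]  -> 2 point(s)
  x = 17: RHS = 6, y in [11, 12]  -> 2 point(s)
  x = 18: RHS = 9, y in [3, 20]  -> 2 point(s)
  x = 20: RHS = 0, y in [0]  -> 1 point(s)
  x = 21: RHS = 0, y in [0]  -> 1 point(s)
Affine points: 23. Add the point at infinity: total = 24.

#E(F_23) = 24


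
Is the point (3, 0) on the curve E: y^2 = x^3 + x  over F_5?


Check whether y^2 = x^3 + 1 x + 0 (mod 5) for (x, y) = (3, 0).
LHS: y^2 = 0^2 mod 5 = 0
RHS: x^3 + 1 x + 0 = 3^3 + 1*3 + 0 mod 5 = 0
LHS = RHS

Yes, on the curve


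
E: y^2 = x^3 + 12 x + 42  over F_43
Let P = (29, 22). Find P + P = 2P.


Doubling: s = (3 x1^2 + a) / (2 y1)
s = (3*29^2 + 12) / (2*22) mod 43 = 41
x3 = s^2 - 2 x1 mod 43 = 41^2 - 2*29 = 32
y3 = s (x1 - x3) - y1 mod 43 = 41 * (29 - 32) - 22 = 27

2P = (32, 27)


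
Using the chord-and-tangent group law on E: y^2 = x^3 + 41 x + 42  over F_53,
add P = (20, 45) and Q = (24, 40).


P != Q, so use the chord formula.
s = (y2 - y1) / (x2 - x1) = (48) / (4) mod 53 = 12
x3 = s^2 - x1 - x2 mod 53 = 12^2 - 20 - 24 = 47
y3 = s (x1 - x3) - y1 mod 53 = 12 * (20 - 47) - 45 = 2

P + Q = (47, 2)


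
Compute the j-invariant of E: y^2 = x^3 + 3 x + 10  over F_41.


Delta = -16(4 a^3 + 27 b^2) mod 41 = 8
-1728 * (4 a)^3 = -1728 * (4*3)^3 mod 41 = 5
j = 5 * 8^(-1) mod 41 = 16

j = 16 (mod 41)


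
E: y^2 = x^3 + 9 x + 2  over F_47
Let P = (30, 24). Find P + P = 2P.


Doubling: s = (3 x1^2 + a) / (2 y1)
s = (3*30^2 + 9) / (2*24) mod 47 = 30
x3 = s^2 - 2 x1 mod 47 = 30^2 - 2*30 = 41
y3 = s (x1 - x3) - y1 mod 47 = 30 * (30 - 41) - 24 = 22

2P = (41, 22)


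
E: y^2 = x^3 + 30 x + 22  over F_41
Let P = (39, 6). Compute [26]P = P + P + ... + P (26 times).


k = 26 = 11010_2 (binary, LSB first: 01011)
Double-and-add from P = (39, 6):
  bit 0 = 0: acc unchanged = O
  bit 1 = 1: acc = O + (6, 7) = (6, 7)
  bit 2 = 0: acc unchanged = (6, 7)
  bit 3 = 1: acc = (6, 7) + (37, 24) = (30, 1)
  bit 4 = 1: acc = (30, 1) + (10, 25) = (9, 23)

26P = (9, 23)


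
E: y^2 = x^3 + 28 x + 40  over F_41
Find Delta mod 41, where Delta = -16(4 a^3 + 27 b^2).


4 a^3 + 27 b^2 = 4*28^3 + 27*40^2 = 87808 + 43200 = 131008
Delta = -16 * (131008) = -2096128
Delta mod 41 = 38

Delta = 38 (mod 41)


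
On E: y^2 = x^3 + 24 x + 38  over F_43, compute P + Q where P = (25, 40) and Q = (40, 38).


P != Q, so use the chord formula.
s = (y2 - y1) / (x2 - x1) = (41) / (15) mod 43 = 40
x3 = s^2 - x1 - x2 mod 43 = 40^2 - 25 - 40 = 30
y3 = s (x1 - x3) - y1 mod 43 = 40 * (25 - 30) - 40 = 18

P + Q = (30, 18)


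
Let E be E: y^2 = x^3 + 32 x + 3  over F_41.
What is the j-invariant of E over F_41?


Delta = -16(4 a^3 + 27 b^2) mod 41 = 5
-1728 * (4 a)^3 = -1728 * (4*32)^3 mod 41 = 29
j = 29 * 5^(-1) mod 41 = 14

j = 14 (mod 41)


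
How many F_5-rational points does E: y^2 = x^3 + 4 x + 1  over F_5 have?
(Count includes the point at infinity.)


For each x in F_5, count y with y^2 = x^3 + 4 x + 1 mod 5:
  x = 0: RHS = 1, y in [1, 4]  -> 2 point(s)
  x = 1: RHS = 1, y in [1, 4]  -> 2 point(s)
  x = 3: RHS = 0, y in [0]  -> 1 point(s)
  x = 4: RHS = 1, y in [1, 4]  -> 2 point(s)
Affine points: 7. Add the point at infinity: total = 8.

#E(F_5) = 8


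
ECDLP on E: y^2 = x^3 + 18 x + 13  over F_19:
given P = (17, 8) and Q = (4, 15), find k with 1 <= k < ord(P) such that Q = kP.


Enumerate multiples of P until we hit Q = (4, 15):
  1P = (17, 8)
  2P = (9, 7)
  3P = (4, 15)
Match found at i = 3.

k = 3


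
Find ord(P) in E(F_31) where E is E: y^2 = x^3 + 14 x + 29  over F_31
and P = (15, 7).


Compute successive multiples of P until we hit O:
  1P = (15, 7)
  2P = (9, 27)
  3P = (25, 16)
  4P = (7, 25)
  5P = (16, 3)
  6P = (16, 28)
  7P = (7, 6)
  8P = (25, 15)
  ... (continuing to 11P)
  11P = O

ord(P) = 11


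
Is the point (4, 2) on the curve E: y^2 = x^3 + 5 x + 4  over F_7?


Check whether y^2 = x^3 + 5 x + 4 (mod 7) for (x, y) = (4, 2).
LHS: y^2 = 2^2 mod 7 = 4
RHS: x^3 + 5 x + 4 = 4^3 + 5*4 + 4 mod 7 = 4
LHS = RHS

Yes, on the curve


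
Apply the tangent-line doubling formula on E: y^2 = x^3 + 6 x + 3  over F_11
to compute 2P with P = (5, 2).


Doubling: s = (3 x1^2 + a) / (2 y1)
s = (3*5^2 + 6) / (2*2) mod 11 = 1
x3 = s^2 - 2 x1 mod 11 = 1^2 - 2*5 = 2
y3 = s (x1 - x3) - y1 mod 11 = 1 * (5 - 2) - 2 = 1

2P = (2, 1)


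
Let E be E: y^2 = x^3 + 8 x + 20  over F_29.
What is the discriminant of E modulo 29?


4 a^3 + 27 b^2 = 4*8^3 + 27*20^2 = 2048 + 10800 = 12848
Delta = -16 * (12848) = -205568
Delta mod 29 = 13

Delta = 13 (mod 29)


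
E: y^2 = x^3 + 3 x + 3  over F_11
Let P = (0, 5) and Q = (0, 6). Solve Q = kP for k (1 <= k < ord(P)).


Enumerate multiples of P until we hit Q = (0, 6):
  1P = (0, 5)
  2P = (9, 0)
  3P = (0, 6)
Match found at i = 3.

k = 3


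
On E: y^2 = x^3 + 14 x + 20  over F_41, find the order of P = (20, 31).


Compute successive multiples of P until we hit O:
  1P = (20, 31)
  2P = (0, 26)
  3P = (39, 36)
  4P = (25, 13)
  5P = (27, 27)
  6P = (37, 8)
  7P = (23, 2)
  8P = (14, 34)
  ... (continuing to 37P)
  37P = O

ord(P) = 37


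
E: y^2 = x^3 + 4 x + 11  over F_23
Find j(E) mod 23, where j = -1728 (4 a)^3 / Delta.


Delta = -16(4 a^3 + 27 b^2) mod 23 = 5
-1728 * (4 a)^3 = -1728 * (4*4)^3 mod 23 = 17
j = 17 * 5^(-1) mod 23 = 8

j = 8 (mod 23)


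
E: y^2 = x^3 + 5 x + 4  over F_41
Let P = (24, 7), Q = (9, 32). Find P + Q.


P != Q, so use the chord formula.
s = (y2 - y1) / (x2 - x1) = (25) / (26) mod 41 = 12
x3 = s^2 - x1 - x2 mod 41 = 12^2 - 24 - 9 = 29
y3 = s (x1 - x3) - y1 mod 41 = 12 * (24 - 29) - 7 = 15

P + Q = (29, 15)


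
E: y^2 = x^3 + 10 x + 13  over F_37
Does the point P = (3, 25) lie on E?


Check whether y^2 = x^3 + 10 x + 13 (mod 37) for (x, y) = (3, 25).
LHS: y^2 = 25^2 mod 37 = 33
RHS: x^3 + 10 x + 13 = 3^3 + 10*3 + 13 mod 37 = 33
LHS = RHS

Yes, on the curve


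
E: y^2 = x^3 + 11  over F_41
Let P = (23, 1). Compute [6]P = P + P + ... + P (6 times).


k = 6 = 110_2 (binary, LSB first: 011)
Double-and-add from P = (23, 1):
  bit 0 = 0: acc unchanged = O
  bit 1 = 1: acc = O + (31, 6) = (31, 6)
  bit 2 = 1: acc = (31, 6) + (30, 19) = (26, 11)

6P = (26, 11)


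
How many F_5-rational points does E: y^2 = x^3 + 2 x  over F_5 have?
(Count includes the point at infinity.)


For each x in F_5, count y with y^2 = x^3 + 2 x + 0 mod 5:
  x = 0: RHS = 0, y in [0]  -> 1 point(s)
Affine points: 1. Add the point at infinity: total = 2.

#E(F_5) = 2


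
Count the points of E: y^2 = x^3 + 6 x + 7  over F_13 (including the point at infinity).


For each x in F_13, count y with y^2 = x^3 + 6 x + 7 mod 13:
  x = 1: RHS = 1, y in [1, 12]  -> 2 point(s)
  x = 2: RHS = 1, y in [1, 12]  -> 2 point(s)
  x = 3: RHS = 0, y in [0]  -> 1 point(s)
  x = 4: RHS = 4, y in [2, 11]  -> 2 point(s)
  x = 6: RHS = 12, y in [5, 8]  -> 2 point(s)
  x = 9: RHS = 10, y in [6, 7]  -> 2 point(s)
  x = 10: RHS = 1, y in [1, 12]  -> 2 point(s)
  x = 11: RHS = 0, y in [0]  -> 1 point(s)
  x = 12: RHS = 0, y in [0]  -> 1 point(s)
Affine points: 15. Add the point at infinity: total = 16.

#E(F_13) = 16


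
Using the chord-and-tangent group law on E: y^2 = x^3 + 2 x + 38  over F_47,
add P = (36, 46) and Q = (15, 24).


P != Q, so use the chord formula.
s = (y2 - y1) / (x2 - x1) = (25) / (26) mod 47 = 10
x3 = s^2 - x1 - x2 mod 47 = 10^2 - 36 - 15 = 2
y3 = s (x1 - x3) - y1 mod 47 = 10 * (36 - 2) - 46 = 12

P + Q = (2, 12)


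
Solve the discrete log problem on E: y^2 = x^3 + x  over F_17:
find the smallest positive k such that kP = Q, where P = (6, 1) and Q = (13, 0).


Enumerate multiples of P until we hit Q = (13, 0):
  1P = (6, 1)
  2P = (13, 0)
Match found at i = 2.

k = 2


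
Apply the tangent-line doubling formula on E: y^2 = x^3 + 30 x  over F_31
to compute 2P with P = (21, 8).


Doubling: s = (3 x1^2 + a) / (2 y1)
s = (3*21^2 + 30) / (2*8) mod 31 = 9
x3 = s^2 - 2 x1 mod 31 = 9^2 - 2*21 = 8
y3 = s (x1 - x3) - y1 mod 31 = 9 * (21 - 8) - 8 = 16

2P = (8, 16)


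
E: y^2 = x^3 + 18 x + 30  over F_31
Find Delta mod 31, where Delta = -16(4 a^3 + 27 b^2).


4 a^3 + 27 b^2 = 4*18^3 + 27*30^2 = 23328 + 24300 = 47628
Delta = -16 * (47628) = -762048
Delta mod 31 = 25

Delta = 25 (mod 31)


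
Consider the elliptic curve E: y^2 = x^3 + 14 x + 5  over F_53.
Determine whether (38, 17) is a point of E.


Check whether y^2 = x^3 + 14 x + 5 (mod 53) for (x, y) = (38, 17).
LHS: y^2 = 17^2 mod 53 = 24
RHS: x^3 + 14 x + 5 = 38^3 + 14*38 + 5 mod 53 = 24
LHS = RHS

Yes, on the curve


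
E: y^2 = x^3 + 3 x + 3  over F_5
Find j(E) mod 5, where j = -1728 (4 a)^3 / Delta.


Delta = -16(4 a^3 + 27 b^2) mod 5 = 4
-1728 * (4 a)^3 = -1728 * (4*3)^3 mod 5 = 1
j = 1 * 4^(-1) mod 5 = 4

j = 4 (mod 5)


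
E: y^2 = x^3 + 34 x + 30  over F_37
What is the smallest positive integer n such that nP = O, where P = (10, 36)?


Compute successive multiples of P until we hit O:
  1P = (10, 36)
  2P = (8, 0)
  3P = (10, 1)
  4P = O

ord(P) = 4


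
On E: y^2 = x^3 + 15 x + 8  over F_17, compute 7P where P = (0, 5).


k = 7 = 111_2 (binary, LSB first: 111)
Double-and-add from P = (0, 5):
  bit 0 = 1: acc = O + (0, 5) = (0, 5)
  bit 1 = 1: acc = (0, 5) + (15, 15) = (10, 11)
  bit 2 = 1: acc = (10, 11) + (6, 5) = (16, 14)

7P = (16, 14)


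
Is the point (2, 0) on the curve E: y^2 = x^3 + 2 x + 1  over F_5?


Check whether y^2 = x^3 + 2 x + 1 (mod 5) for (x, y) = (2, 0).
LHS: y^2 = 0^2 mod 5 = 0
RHS: x^3 + 2 x + 1 = 2^3 + 2*2 + 1 mod 5 = 3
LHS != RHS

No, not on the curve


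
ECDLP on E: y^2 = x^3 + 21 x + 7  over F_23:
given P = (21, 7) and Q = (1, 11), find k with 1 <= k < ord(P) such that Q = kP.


Enumerate multiples of P until we hit Q = (1, 11):
  1P = (21, 7)
  2P = (20, 20)
  3P = (13, 4)
  4P = (1, 12)
  5P = (14, 20)
  6P = (6, 21)
  7P = (12, 3)
  8P = (22, 13)
  9P = (16, 0)
  10P = (22, 10)
  11P = (12, 20)
  12P = (6, 2)
  13P = (14, 3)
  14P = (1, 11)
Match found at i = 14.

k = 14


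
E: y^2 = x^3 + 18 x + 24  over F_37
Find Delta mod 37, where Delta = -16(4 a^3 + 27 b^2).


4 a^3 + 27 b^2 = 4*18^3 + 27*24^2 = 23328 + 15552 = 38880
Delta = -16 * (38880) = -622080
Delta mod 37 = 1

Delta = 1 (mod 37)


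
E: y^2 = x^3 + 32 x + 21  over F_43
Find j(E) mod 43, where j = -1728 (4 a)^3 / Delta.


Delta = -16(4 a^3 + 27 b^2) mod 43 = 22
-1728 * (4 a)^3 = -1728 * (4*32)^3 mod 43 = 8
j = 8 * 22^(-1) mod 43 = 16

j = 16 (mod 43)


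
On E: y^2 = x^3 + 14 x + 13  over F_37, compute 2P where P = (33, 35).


Doubling: s = (3 x1^2 + a) / (2 y1)
s = (3*33^2 + 14) / (2*35) mod 37 = 3
x3 = s^2 - 2 x1 mod 37 = 3^2 - 2*33 = 17
y3 = s (x1 - x3) - y1 mod 37 = 3 * (33 - 17) - 35 = 13

2P = (17, 13)


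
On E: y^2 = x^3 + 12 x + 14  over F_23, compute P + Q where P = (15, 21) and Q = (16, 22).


P != Q, so use the chord formula.
s = (y2 - y1) / (x2 - x1) = (1) / (1) mod 23 = 1
x3 = s^2 - x1 - x2 mod 23 = 1^2 - 15 - 16 = 16
y3 = s (x1 - x3) - y1 mod 23 = 1 * (15 - 16) - 21 = 1

P + Q = (16, 1)


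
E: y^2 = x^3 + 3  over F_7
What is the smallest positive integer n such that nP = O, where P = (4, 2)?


Compute successive multiples of P until we hit O:
  1P = (4, 2)
  2P = (3, 3)
  3P = (1, 2)
  4P = (2, 5)
  5P = (5, 3)
  6P = (6, 3)
  7P = (6, 4)
  8P = (5, 4)
  ... (continuing to 13P)
  13P = O

ord(P) = 13


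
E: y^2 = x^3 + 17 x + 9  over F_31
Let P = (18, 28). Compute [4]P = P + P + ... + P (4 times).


k = 4 = 100_2 (binary, LSB first: 001)
Double-and-add from P = (18, 28):
  bit 0 = 0: acc unchanged = O
  bit 1 = 0: acc unchanged = O
  bit 2 = 1: acc = O + (27, 30) = (27, 30)

4P = (27, 30)


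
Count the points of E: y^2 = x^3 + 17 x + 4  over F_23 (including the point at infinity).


For each x in F_23, count y with y^2 = x^3 + 17 x + 4 mod 23:
  x = 0: RHS = 4, y in [2, 21]  -> 2 point(s)
  x = 2: RHS = 0, y in [0]  -> 1 point(s)
  x = 3: RHS = 13, y in [6, 17]  -> 2 point(s)
  x = 6: RHS = 0, y in [0]  -> 1 point(s)
  x = 7: RHS = 6, y in [11, 12]  -> 2 point(s)
  x = 8: RHS = 8, y in [10, 13]  -> 2 point(s)
  x = 9: RHS = 12, y in [9, 14]  -> 2 point(s)
  x = 10: RHS = 1, y in [1, 22]  -> 2 point(s)
  x = 11: RHS = 4, y in [2, 21]  -> 2 point(s)
  x = 12: RHS = 4, y in [2, 21]  -> 2 point(s)
  x = 15: RHS = 0, y in [0]  -> 1 point(s)
  x = 16: RHS = 2, y in [5, 18]  -> 2 point(s)
  x = 17: RHS = 8, y in [10, 13]  -> 2 point(s)
  x = 18: RHS = 1, y in [1, 22]  -> 2 point(s)
  x = 20: RHS = 18, y in [8, 15]  -> 2 point(s)
  x = 21: RHS = 8, y in [10, 13]  -> 2 point(s)
  x = 22: RHS = 9, y in [3, 20]  -> 2 point(s)
Affine points: 31. Add the point at infinity: total = 32.

#E(F_23) = 32


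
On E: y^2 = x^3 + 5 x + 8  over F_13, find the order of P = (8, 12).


Compute successive multiples of P until we hit O:
  1P = (8, 12)
  2P = (11, 4)
  3P = (4, 12)
  4P = (1, 1)
  5P = (7, 10)
  6P = (2, 0)
  7P = (7, 3)
  8P = (1, 12)
  ... (continuing to 12P)
  12P = O

ord(P) = 12


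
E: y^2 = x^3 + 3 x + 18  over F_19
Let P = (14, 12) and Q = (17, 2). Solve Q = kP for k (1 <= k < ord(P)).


Enumerate multiples of P until we hit Q = (17, 2):
  1P = (14, 12)
  2P = (17, 2)
Match found at i = 2.

k = 2


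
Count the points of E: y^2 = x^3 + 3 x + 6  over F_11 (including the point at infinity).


For each x in F_11, count y with y^2 = x^3 + 3 x + 6 mod 11:
  x = 2: RHS = 9, y in [3, 8]  -> 2 point(s)
  x = 3: RHS = 9, y in [3, 8]  -> 2 point(s)
  x = 4: RHS = 5, y in [4, 7]  -> 2 point(s)
  x = 5: RHS = 3, y in [5, 6]  -> 2 point(s)
  x = 6: RHS = 9, y in [3, 8]  -> 2 point(s)
  x = 8: RHS = 3, y in [5, 6]  -> 2 point(s)
  x = 9: RHS = 3, y in [5, 6]  -> 2 point(s)
Affine points: 14. Add the point at infinity: total = 15.

#E(F_11) = 15


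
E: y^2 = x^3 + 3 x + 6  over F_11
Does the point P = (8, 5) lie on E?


Check whether y^2 = x^3 + 3 x + 6 (mod 11) for (x, y) = (8, 5).
LHS: y^2 = 5^2 mod 11 = 3
RHS: x^3 + 3 x + 6 = 8^3 + 3*8 + 6 mod 11 = 3
LHS = RHS

Yes, on the curve


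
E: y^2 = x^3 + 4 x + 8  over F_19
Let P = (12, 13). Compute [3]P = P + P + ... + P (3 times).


k = 3 = 11_2 (binary, LSB first: 11)
Double-and-add from P = (12, 13):
  bit 0 = 1: acc = O + (12, 13) = (12, 13)
  bit 1 = 1: acc = (12, 13) + (2, 10) = (3, 3)

3P = (3, 3)


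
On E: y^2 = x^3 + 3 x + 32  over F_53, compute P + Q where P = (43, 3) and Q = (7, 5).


P != Q, so use the chord formula.
s = (y2 - y1) / (x2 - x1) = (2) / (17) mod 53 = 50
x3 = s^2 - x1 - x2 mod 53 = 50^2 - 43 - 7 = 12
y3 = s (x1 - x3) - y1 mod 53 = 50 * (43 - 12) - 3 = 10

P + Q = (12, 10)


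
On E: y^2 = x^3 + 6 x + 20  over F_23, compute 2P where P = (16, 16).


Doubling: s = (3 x1^2 + a) / (2 y1)
s = (3*16^2 + 6) / (2*16) mod 23 = 17
x3 = s^2 - 2 x1 mod 23 = 17^2 - 2*16 = 4
y3 = s (x1 - x3) - y1 mod 23 = 17 * (16 - 4) - 16 = 4

2P = (4, 4)


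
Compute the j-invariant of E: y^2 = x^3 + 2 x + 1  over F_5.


Delta = -16(4 a^3 + 27 b^2) mod 5 = 1
-1728 * (4 a)^3 = -1728 * (4*2)^3 mod 5 = 4
j = 4 * 1^(-1) mod 5 = 4

j = 4 (mod 5)


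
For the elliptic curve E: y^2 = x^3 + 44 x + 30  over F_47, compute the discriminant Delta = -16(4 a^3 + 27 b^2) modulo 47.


4 a^3 + 27 b^2 = 4*44^3 + 27*30^2 = 340736 + 24300 = 365036
Delta = -16 * (365036) = -5840576
Delta mod 47 = 20

Delta = 20 (mod 47)


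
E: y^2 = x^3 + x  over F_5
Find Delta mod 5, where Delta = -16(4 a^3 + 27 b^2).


4 a^3 + 27 b^2 = 4*1^3 + 27*0^2 = 4 + 0 = 4
Delta = -16 * (4) = -64
Delta mod 5 = 1

Delta = 1 (mod 5)


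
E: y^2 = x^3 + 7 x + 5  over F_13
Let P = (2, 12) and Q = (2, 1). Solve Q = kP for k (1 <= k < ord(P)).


Enumerate multiples of P until we hit Q = (2, 1):
  1P = (2, 12)
  2P = (5, 10)
  3P = (5, 3)
  4P = (2, 1)
Match found at i = 4.

k = 4


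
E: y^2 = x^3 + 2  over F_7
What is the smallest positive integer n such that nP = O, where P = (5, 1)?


Compute successive multiples of P until we hit O:
  1P = (5, 1)
  2P = (5, 6)
  3P = O

ord(P) = 3


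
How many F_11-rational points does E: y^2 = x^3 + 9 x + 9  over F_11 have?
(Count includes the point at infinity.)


For each x in F_11, count y with y^2 = x^3 + 9 x + 9 mod 11:
  x = 0: RHS = 9, y in [3, 8]  -> 2 point(s)
  x = 5: RHS = 3, y in [5, 6]  -> 2 point(s)
  x = 6: RHS = 4, y in [2, 9]  -> 2 point(s)
  x = 9: RHS = 5, y in [4, 7]  -> 2 point(s)
Affine points: 8. Add the point at infinity: total = 9.

#E(F_11) = 9


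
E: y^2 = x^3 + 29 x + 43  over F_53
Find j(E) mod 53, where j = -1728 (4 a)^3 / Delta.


Delta = -16(4 a^3 + 27 b^2) mod 53 = 2
-1728 * (4 a)^3 = -1728 * (4*29)^3 mod 53 = 12
j = 12 * 2^(-1) mod 53 = 6

j = 6 (mod 53)


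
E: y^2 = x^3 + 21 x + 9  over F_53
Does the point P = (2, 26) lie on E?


Check whether y^2 = x^3 + 21 x + 9 (mod 53) for (x, y) = (2, 26).
LHS: y^2 = 26^2 mod 53 = 40
RHS: x^3 + 21 x + 9 = 2^3 + 21*2 + 9 mod 53 = 6
LHS != RHS

No, not on the curve


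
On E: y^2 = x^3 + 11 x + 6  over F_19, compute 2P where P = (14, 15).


Doubling: s = (3 x1^2 + a) / (2 y1)
s = (3*14^2 + 11) / (2*15) mod 19 = 13
x3 = s^2 - 2 x1 mod 19 = 13^2 - 2*14 = 8
y3 = s (x1 - x3) - y1 mod 19 = 13 * (14 - 8) - 15 = 6

2P = (8, 6)


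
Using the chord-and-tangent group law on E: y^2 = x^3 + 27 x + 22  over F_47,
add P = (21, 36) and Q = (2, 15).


P != Q, so use the chord formula.
s = (y2 - y1) / (x2 - x1) = (26) / (28) mod 47 = 11
x3 = s^2 - x1 - x2 mod 47 = 11^2 - 21 - 2 = 4
y3 = s (x1 - x3) - y1 mod 47 = 11 * (21 - 4) - 36 = 10

P + Q = (4, 10)


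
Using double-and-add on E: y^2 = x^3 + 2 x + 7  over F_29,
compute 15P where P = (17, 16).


k = 15 = 1111_2 (binary, LSB first: 1111)
Double-and-add from P = (17, 16):
  bit 0 = 1: acc = O + (17, 16) = (17, 16)
  bit 1 = 1: acc = (17, 16) + (8, 10) = (27, 16)
  bit 2 = 1: acc = (27, 16) + (14, 13) = (21, 1)
  bit 3 = 1: acc = (21, 1) + (25, 14) = (28, 27)

15P = (28, 27)


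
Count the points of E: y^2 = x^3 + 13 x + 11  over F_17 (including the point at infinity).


For each x in F_17, count y with y^2 = x^3 + 13 x + 11 mod 17:
  x = 1: RHS = 8, y in [5, 12]  -> 2 point(s)
  x = 3: RHS = 9, y in [3, 14]  -> 2 point(s)
  x = 4: RHS = 8, y in [5, 12]  -> 2 point(s)
  x = 6: RHS = 16, y in [4, 13]  -> 2 point(s)
  x = 8: RHS = 15, y in [7, 10]  -> 2 point(s)
  x = 10: RHS = 2, y in [6, 11]  -> 2 point(s)
  x = 12: RHS = 8, y in [5, 12]  -> 2 point(s)
  x = 14: RHS = 13, y in [8, 9]  -> 2 point(s)
Affine points: 16. Add the point at infinity: total = 17.

#E(F_17) = 17


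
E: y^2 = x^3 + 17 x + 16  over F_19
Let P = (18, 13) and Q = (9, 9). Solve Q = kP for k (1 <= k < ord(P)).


Enumerate multiples of P until we hit Q = (9, 9):
  1P = (18, 13)
  2P = (9, 10)
  3P = (9, 9)
Match found at i = 3.

k = 3


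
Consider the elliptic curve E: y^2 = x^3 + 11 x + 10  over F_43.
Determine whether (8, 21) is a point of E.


Check whether y^2 = x^3 + 11 x + 10 (mod 43) for (x, y) = (8, 21).
LHS: y^2 = 21^2 mod 43 = 11
RHS: x^3 + 11 x + 10 = 8^3 + 11*8 + 10 mod 43 = 8
LHS != RHS

No, not on the curve


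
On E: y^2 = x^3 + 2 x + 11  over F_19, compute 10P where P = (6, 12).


k = 10 = 1010_2 (binary, LSB first: 0101)
Double-and-add from P = (6, 12):
  bit 0 = 0: acc unchanged = O
  bit 1 = 1: acc = O + (16, 15) = (16, 15)
  bit 2 = 0: acc unchanged = (16, 15)
  bit 3 = 1: acc = (16, 15) + (8, 8) = (2, 2)

10P = (2, 2)


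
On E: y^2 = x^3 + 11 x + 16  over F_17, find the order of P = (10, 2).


Compute successive multiples of P until we hit O:
  1P = (10, 2)
  2P = (6, 3)
  3P = (0, 4)
  4P = (5, 14)
  5P = (3, 5)
  6P = (8, 2)
  7P = (16, 15)
  8P = (16, 2)
  ... (continuing to 15P)
  15P = O

ord(P) = 15


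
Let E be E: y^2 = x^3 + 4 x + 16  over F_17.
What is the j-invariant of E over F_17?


Delta = -16(4 a^3 + 27 b^2) mod 17 = 11
-1728 * (4 a)^3 = -1728 * (4*4)^3 mod 17 = 11
j = 11 * 11^(-1) mod 17 = 1

j = 1 (mod 17)


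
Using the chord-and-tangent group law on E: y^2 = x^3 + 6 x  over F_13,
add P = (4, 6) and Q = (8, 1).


P != Q, so use the chord formula.
s = (y2 - y1) / (x2 - x1) = (8) / (4) mod 13 = 2
x3 = s^2 - x1 - x2 mod 13 = 2^2 - 4 - 8 = 5
y3 = s (x1 - x3) - y1 mod 13 = 2 * (4 - 5) - 6 = 5

P + Q = (5, 5)


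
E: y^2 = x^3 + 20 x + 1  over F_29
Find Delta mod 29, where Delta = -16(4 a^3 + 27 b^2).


4 a^3 + 27 b^2 = 4*20^3 + 27*1^2 = 32000 + 27 = 32027
Delta = -16 * (32027) = -512432
Delta mod 29 = 27

Delta = 27 (mod 29)


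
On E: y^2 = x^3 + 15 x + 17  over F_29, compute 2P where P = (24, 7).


Doubling: s = (3 x1^2 + a) / (2 y1)
s = (3*24^2 + 15) / (2*7) mod 29 = 23
x3 = s^2 - 2 x1 mod 29 = 23^2 - 2*24 = 17
y3 = s (x1 - x3) - y1 mod 29 = 23 * (24 - 17) - 7 = 9

2P = (17, 9)


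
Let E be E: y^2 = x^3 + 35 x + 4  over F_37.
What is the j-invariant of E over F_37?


Delta = -16(4 a^3 + 27 b^2) mod 37 = 1
-1728 * (4 a)^3 = -1728 * (4*35)^3 mod 37 = 29
j = 29 * 1^(-1) mod 37 = 29

j = 29 (mod 37)


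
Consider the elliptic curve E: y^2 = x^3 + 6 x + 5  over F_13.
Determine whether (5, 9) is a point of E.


Check whether y^2 = x^3 + 6 x + 5 (mod 13) for (x, y) = (5, 9).
LHS: y^2 = 9^2 mod 13 = 3
RHS: x^3 + 6 x + 5 = 5^3 + 6*5 + 5 mod 13 = 4
LHS != RHS

No, not on the curve


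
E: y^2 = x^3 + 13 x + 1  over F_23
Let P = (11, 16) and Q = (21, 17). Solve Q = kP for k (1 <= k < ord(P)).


Enumerate multiples of P until we hit Q = (21, 17):
  1P = (11, 16)
  2P = (14, 12)
  3P = (10, 21)
  4P = (4, 18)
  5P = (17, 12)
  6P = (21, 6)
  7P = (15, 11)
  8P = (0, 22)
  9P = (18, 15)
  10P = (2, 9)
  11P = (16, 21)
  12P = (20, 21)
  13P = (19, 0)
  14P = (20, 2)
  15P = (16, 2)
  16P = (2, 14)
  17P = (18, 8)
  18P = (0, 1)
  19P = (15, 12)
  20P = (21, 17)
Match found at i = 20.

k = 20


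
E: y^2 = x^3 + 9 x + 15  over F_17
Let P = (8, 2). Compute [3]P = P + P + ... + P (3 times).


k = 3 = 11_2 (binary, LSB first: 11)
Double-and-add from P = (8, 2):
  bit 0 = 1: acc = O + (8, 2) = (8, 2)
  bit 1 = 1: acc = (8, 2) + (9, 3) = (1, 5)

3P = (1, 5)


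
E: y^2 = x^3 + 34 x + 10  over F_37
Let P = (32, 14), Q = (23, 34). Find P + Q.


P != Q, so use the chord formula.
s = (y2 - y1) / (x2 - x1) = (20) / (28) mod 37 = 6
x3 = s^2 - x1 - x2 mod 37 = 6^2 - 32 - 23 = 18
y3 = s (x1 - x3) - y1 mod 37 = 6 * (32 - 18) - 14 = 33

P + Q = (18, 33)


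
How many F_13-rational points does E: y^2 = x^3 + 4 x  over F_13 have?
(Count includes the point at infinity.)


For each x in F_13, count y with y^2 = x^3 + 4 x + 0 mod 13:
  x = 0: RHS = 0, y in [0]  -> 1 point(s)
  x = 2: RHS = 3, y in [4, 9]  -> 2 point(s)
  x = 3: RHS = 0, y in [0]  -> 1 point(s)
  x = 10: RHS = 0, y in [0]  -> 1 point(s)
  x = 11: RHS = 10, y in [6, 7]  -> 2 point(s)
Affine points: 7. Add the point at infinity: total = 8.

#E(F_13) = 8


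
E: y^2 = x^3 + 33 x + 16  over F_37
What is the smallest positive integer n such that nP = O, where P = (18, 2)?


Compute successive multiples of P until we hit O:
  1P = (18, 2)
  2P = (31, 34)
  3P = (35, 33)
  4P = (0, 33)
  5P = (15, 36)
  6P = (5, 11)
  7P = (2, 4)
  8P = (28, 27)
  ... (continuing to 29P)
  29P = O

ord(P) = 29


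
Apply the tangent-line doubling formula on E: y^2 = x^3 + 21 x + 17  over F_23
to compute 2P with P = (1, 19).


Doubling: s = (3 x1^2 + a) / (2 y1)
s = (3*1^2 + 21) / (2*19) mod 23 = 20
x3 = s^2 - 2 x1 mod 23 = 20^2 - 2*1 = 7
y3 = s (x1 - x3) - y1 mod 23 = 20 * (1 - 7) - 19 = 22

2P = (7, 22)


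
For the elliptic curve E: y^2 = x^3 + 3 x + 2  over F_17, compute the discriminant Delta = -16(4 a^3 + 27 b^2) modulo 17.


4 a^3 + 27 b^2 = 4*3^3 + 27*2^2 = 108 + 108 = 216
Delta = -16 * (216) = -3456
Delta mod 17 = 12

Delta = 12 (mod 17)


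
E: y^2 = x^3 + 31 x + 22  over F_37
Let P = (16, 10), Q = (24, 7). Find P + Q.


P != Q, so use the chord formula.
s = (y2 - y1) / (x2 - x1) = (34) / (8) mod 37 = 32
x3 = s^2 - x1 - x2 mod 37 = 32^2 - 16 - 24 = 22
y3 = s (x1 - x3) - y1 mod 37 = 32 * (16 - 22) - 10 = 20

P + Q = (22, 20)


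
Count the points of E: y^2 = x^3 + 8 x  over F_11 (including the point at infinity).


For each x in F_11, count y with y^2 = x^3 + 8 x + 0 mod 11:
  x = 0: RHS = 0, y in [0]  -> 1 point(s)
  x = 1: RHS = 9, y in [3, 8]  -> 2 point(s)
  x = 5: RHS = 0, y in [0]  -> 1 point(s)
  x = 6: RHS = 0, y in [0]  -> 1 point(s)
  x = 7: RHS = 3, y in [5, 6]  -> 2 point(s)
  x = 8: RHS = 4, y in [2, 9]  -> 2 point(s)
  x = 9: RHS = 9, y in [3, 8]  -> 2 point(s)
Affine points: 11. Add the point at infinity: total = 12.

#E(F_11) = 12
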